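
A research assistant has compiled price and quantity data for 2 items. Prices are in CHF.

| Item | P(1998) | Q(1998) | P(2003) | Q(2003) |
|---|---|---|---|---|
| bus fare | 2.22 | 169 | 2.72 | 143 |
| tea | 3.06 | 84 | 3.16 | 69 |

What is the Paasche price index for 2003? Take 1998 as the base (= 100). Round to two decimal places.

Paasche price index uses current-period quantities as weights.
ΣP(2003)·Q(2003) = 2.72×143 + 3.16×69 = 388.96 + 218.04 = 607
ΣP(1998)·Q(2003) = 2.22×143 + 3.06×69 = 317.46 + 211.14 = 528.6
Index = 607 / 528.6 × 100 = 114.8316

114.83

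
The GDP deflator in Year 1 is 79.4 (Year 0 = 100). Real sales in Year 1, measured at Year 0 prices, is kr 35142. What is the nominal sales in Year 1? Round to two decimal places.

Nominal = Real × (Index/100) = 35142 × (79.4/100)
        = 35142 × 0.794 = 27902.7480

27902.75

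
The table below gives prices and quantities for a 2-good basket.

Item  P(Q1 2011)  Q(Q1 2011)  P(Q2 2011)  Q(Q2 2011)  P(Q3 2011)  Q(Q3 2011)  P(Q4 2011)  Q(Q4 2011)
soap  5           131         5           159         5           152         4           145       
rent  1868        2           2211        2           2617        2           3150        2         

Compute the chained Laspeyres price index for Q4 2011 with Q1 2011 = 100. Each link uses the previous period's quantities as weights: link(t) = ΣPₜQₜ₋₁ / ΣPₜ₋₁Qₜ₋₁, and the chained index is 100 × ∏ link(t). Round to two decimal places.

Link Q1 2011→Q2 2011:
ΣP(Q2 2011)Q(Q1 2011) = 5×131 + 2211×2 = 655 + 4422 = 5077
ΣP(Q1 2011)Q(Q1 2011) = 5×131 + 1868×2 = 655 + 3736 = 4391
link = 5077/4391 = 1.156229
Link Q2 2011→Q3 2011:
ΣP(Q3 2011)Q(Q2 2011) = 5×159 + 2617×2 = 795 + 5234 = 6029
ΣP(Q2 2011)Q(Q2 2011) = 5×159 + 2211×2 = 795 + 4422 = 5217
link = 6029/5217 = 1.155645
Link Q3 2011→Q4 2011:
ΣP(Q4 2011)Q(Q3 2011) = 4×152 + 3150×2 = 608 + 6300 = 6908
ΣP(Q3 2011)Q(Q3 2011) = 5×152 + 2617×2 = 760 + 5234 = 5994
link = 6908/5994 = 1.152486
Chained index = 100 × 1.156229 × 1.155645 × 1.152486 = 153.9940

153.99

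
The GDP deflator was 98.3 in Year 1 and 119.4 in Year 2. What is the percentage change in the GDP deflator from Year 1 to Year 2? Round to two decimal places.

Change = (119.4 − 98.3) / 98.3 × 100
       = 21.1 / 98.3 × 100 = 21.4649%

21.46%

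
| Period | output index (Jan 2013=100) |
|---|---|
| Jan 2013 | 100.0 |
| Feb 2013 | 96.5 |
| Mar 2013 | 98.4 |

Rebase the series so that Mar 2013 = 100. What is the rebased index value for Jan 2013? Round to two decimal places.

Rebased(Jan 2013) = 100.0 / 98.4 × 100 = 101.6260

101.63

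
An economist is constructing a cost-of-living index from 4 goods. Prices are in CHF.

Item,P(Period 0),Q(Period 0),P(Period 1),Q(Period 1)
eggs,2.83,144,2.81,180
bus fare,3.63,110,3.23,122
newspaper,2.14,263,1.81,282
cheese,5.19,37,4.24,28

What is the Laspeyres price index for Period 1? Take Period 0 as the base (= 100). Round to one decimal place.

89.2

Laspeyres price index uses base-period quantities as weights.
ΣP(Period 1)·Q(Period 0) = 2.81×144 + 3.23×110 + 1.81×263 + 4.24×37 = 404.64 + 355.3 + 476.03 + 156.88 = 1392.85
ΣP(Period 0)·Q(Period 0) = 2.83×144 + 3.63×110 + 2.14×263 + 5.19×37 = 407.52 + 399.3 + 562.82 + 192.03 = 1561.67
Index = 1392.85 / 1561.67 × 100 = 89.1898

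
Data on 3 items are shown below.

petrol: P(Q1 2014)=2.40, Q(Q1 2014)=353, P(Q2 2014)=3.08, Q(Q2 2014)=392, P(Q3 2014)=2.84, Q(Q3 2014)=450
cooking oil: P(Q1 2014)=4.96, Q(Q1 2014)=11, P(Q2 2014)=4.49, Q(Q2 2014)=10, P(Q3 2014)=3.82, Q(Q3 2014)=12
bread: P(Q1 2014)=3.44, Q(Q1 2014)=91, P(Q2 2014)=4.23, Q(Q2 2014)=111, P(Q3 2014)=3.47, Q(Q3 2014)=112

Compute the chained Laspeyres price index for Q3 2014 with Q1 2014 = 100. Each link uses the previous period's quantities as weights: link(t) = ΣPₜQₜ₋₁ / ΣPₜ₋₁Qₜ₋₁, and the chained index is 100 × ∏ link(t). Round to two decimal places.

Link Q1 2014→Q2 2014:
ΣP(Q2 2014)Q(Q1 2014) = 3.08×353 + 4.49×11 + 4.23×91 = 1087.24 + 49.39 + 384.93 = 1521.56
ΣP(Q1 2014)Q(Q1 2014) = 2.40×353 + 4.96×11 + 3.44×91 = 847.2 + 54.56 + 313.04 = 1214.8
link = 1521.56/1214.8 = 1.252519
Link Q2 2014→Q3 2014:
ΣP(Q3 2014)Q(Q2 2014) = 2.84×392 + 3.82×10 + 3.47×111 = 1113.28 + 38.2 + 385.17 = 1536.65
ΣP(Q2 2014)Q(Q2 2014) = 3.08×392 + 4.49×10 + 4.23×111 = 1207.36 + 44.9 + 469.53 = 1721.79
link = 1536.65/1721.79 = 0.892472
Chained index = 100 × 1.252519 × 0.892472 = 111.7839

111.78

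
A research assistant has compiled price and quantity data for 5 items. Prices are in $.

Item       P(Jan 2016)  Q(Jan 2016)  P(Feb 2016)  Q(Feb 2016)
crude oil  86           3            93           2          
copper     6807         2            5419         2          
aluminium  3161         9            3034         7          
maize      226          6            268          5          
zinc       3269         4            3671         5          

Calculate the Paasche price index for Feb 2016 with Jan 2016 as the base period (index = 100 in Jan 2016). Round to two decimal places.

97.32

Paasche price index uses current-period quantities as weights.
ΣP(Feb 2016)·Q(Feb 2016) = 93×2 + 5419×2 + 3034×7 + 268×5 + 3671×5 = 186 + 10838 + 21238 + 1340 + 18355 = 51957
ΣP(Jan 2016)·Q(Feb 2016) = 86×2 + 6807×2 + 3161×7 + 226×5 + 3269×5 = 172 + 13614 + 22127 + 1130 + 16345 = 53388
Index = 51957 / 53388 × 100 = 97.3196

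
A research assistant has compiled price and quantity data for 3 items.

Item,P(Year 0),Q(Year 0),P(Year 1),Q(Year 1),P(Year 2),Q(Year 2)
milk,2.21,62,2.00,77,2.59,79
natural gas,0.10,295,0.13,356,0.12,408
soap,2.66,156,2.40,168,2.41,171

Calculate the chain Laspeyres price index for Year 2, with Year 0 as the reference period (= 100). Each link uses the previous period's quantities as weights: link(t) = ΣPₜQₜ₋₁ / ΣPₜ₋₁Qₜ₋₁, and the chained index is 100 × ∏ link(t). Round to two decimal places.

98.97

Link Year 0→Year 1:
ΣP(Year 1)Q(Year 0) = 2.00×62 + 0.13×295 + 2.40×156 = 124 + 38.35 + 374.4 = 536.75
ΣP(Year 0)Q(Year 0) = 2.21×62 + 0.10×295 + 2.66×156 = 137.02 + 29.5 + 414.96 = 581.48
link = 536.75/581.48 = 0.923076
Link Year 1→Year 2:
ΣP(Year 2)Q(Year 1) = 2.59×77 + 0.12×356 + 2.41×168 = 199.43 + 42.72 + 404.88 = 647.03
ΣP(Year 1)Q(Year 1) = 2.00×77 + 0.13×356 + 2.40×168 = 154 + 46.28 + 403.2 = 603.48
link = 647.03/603.48 = 1.072165
Chained index = 100 × 0.923076 × 1.072165 = 98.9689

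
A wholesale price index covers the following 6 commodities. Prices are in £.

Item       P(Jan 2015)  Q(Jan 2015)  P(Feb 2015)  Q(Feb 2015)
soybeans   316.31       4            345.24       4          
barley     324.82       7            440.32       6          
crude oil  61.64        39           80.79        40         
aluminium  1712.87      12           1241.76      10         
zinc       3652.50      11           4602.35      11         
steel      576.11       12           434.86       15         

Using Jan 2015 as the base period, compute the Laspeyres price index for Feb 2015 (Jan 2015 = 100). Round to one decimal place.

Laspeyres price index uses base-period quantities as weights.
ΣP(Feb 2015)·Q(Jan 2015) = 345.24×4 + 440.32×7 + 80.79×39 + 1241.76×12 + 4602.35×11 + 434.86×12 = 1380.96 + 3082.24 + 3150.81 + 14901.12 + 50625.85 + 5218.32 = 78359.3
ΣP(Jan 2015)·Q(Jan 2015) = 316.31×4 + 324.82×7 + 61.64×39 + 1712.87×12 + 3652.50×11 + 576.11×12 = 1265.24 + 2273.74 + 2403.96 + 20554.44 + 40177.5 + 6913.32 = 73588.2
Index = 78359.3 / 73588.2 × 100 = 106.4835

106.5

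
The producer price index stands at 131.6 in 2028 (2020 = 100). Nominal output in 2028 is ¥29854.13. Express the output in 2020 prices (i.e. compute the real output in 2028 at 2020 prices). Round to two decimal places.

22685.51

Real = Nominal ÷ (Index/100) = 29854.13 ÷ (131.6/100)
     = 29854.13 ÷ 1.316 = 22685.5091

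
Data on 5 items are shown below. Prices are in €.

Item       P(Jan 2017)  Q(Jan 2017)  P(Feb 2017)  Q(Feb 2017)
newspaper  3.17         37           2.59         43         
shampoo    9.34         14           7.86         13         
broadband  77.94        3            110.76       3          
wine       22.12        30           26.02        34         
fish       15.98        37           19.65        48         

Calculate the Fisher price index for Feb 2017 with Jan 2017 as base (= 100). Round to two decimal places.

117.93

Laspeyres component (base-period weights):
ΣP(Feb 2017)Q(Jan 2017) = 2.59×37 + 7.86×14 + 110.76×3 + 26.02×30 + 19.65×37 = 95.83 + 110.04 + 332.28 + 780.6 + 727.05 = 2045.8
ΣP(Jan 2017)Q(Jan 2017) = 3.17×37 + 9.34×14 + 77.94×3 + 22.12×30 + 15.98×37 = 117.29 + 130.76 + 233.82 + 663.6 + 591.26 = 1736.73
L = 2045.8 / 1736.73 × 100 = 117.7961
Paasche component (current-period weights):
ΣP(Feb 2017)Q(Feb 2017) = 2.59×43 + 7.86×13 + 110.76×3 + 26.02×34 + 19.65×48 = 111.37 + 102.18 + 332.28 + 884.68 + 943.2 = 2373.71
ΣP(Jan 2017)Q(Feb 2017) = 3.17×43 + 9.34×13 + 77.94×3 + 22.12×34 + 15.98×48 = 136.31 + 121.42 + 233.82 + 752.08 + 767.04 = 2010.67
P = 2373.71 / 2010.67 × 100 = 118.0557
Fisher = √(L × P) = √(117.7961 × 118.0557) = 117.9258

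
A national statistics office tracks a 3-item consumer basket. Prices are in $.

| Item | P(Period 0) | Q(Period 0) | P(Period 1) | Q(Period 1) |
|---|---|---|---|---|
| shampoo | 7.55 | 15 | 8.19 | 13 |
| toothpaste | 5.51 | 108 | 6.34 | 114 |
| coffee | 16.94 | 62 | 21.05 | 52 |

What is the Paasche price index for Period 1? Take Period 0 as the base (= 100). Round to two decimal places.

119.70

Paasche price index uses current-period quantities as weights.
ΣP(Period 1)·Q(Period 1) = 8.19×13 + 6.34×114 + 21.05×52 = 106.47 + 722.76 + 1094.6 = 1923.83
ΣP(Period 0)·Q(Period 1) = 7.55×13 + 5.51×114 + 16.94×52 = 98.15 + 628.14 + 880.88 = 1607.17
Index = 1923.83 / 1607.17 × 100 = 119.7030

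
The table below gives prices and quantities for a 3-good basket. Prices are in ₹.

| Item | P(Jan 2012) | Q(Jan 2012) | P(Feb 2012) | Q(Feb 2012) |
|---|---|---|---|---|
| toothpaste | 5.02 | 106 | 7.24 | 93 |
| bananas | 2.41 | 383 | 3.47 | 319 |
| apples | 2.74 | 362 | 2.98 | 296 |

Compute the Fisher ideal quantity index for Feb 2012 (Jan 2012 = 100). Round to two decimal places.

83.74

Laspeyres component (base-period weights):
ΣP(Jan 2012)Q(Feb 2012) = 5.02×93 + 2.41×319 + 2.74×296 = 466.86 + 768.79 + 811.04 = 2046.69
ΣP(Jan 2012)Q(Jan 2012) = 5.02×106 + 2.41×383 + 2.74×362 = 532.12 + 923.03 + 991.88 = 2447.03
L = 2046.69 / 2447.03 × 100 = 83.6398
Paasche component (current-period weights):
ΣP(Feb 2012)Q(Feb 2012) = 7.24×93 + 3.47×319 + 2.98×296 = 673.32 + 1106.93 + 882.08 = 2662.33
ΣP(Feb 2012)Q(Jan 2012) = 7.24×106 + 3.47×383 + 2.98×362 = 767.44 + 1329.01 + 1078.76 = 3175.21
P = 2662.33 / 3175.21 × 100 = 83.8474
Fisher = √(L × P) = √(83.6398 × 83.8474) = 83.7435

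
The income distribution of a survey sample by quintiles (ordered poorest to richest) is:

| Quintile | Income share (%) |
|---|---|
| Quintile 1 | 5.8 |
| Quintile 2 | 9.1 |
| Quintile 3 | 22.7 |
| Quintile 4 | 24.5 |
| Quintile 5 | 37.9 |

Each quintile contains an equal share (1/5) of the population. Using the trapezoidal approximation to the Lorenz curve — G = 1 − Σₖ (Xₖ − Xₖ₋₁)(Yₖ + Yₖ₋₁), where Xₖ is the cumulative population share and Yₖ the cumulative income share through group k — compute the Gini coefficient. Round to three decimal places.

Cumulative income shares Yₖ: 0.0580, 0.1490, 0.3760, 0.6210, 1.0000
Σ (Xₖ−Xₖ₋₁)(Yₖ+Yₖ₋₁) = (1/5)(0.0580+0.0000) + (1/5)(0.1490+0.0580) + (1/5)(0.3760+0.1490) + (1/5)(0.6210+0.3760) + (1/5)(1.0000+0.6210)
  = 0.0116 + 0.0414 + 0.1050 + 0.1994 + 0.3242 = 0.6816
G = 1 − 0.6816 = 0.3184

0.318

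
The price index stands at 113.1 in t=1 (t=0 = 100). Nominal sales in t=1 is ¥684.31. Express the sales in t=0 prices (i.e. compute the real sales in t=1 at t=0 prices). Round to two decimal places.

Real = Nominal ÷ (Index/100) = 684.31 ÷ (113.1/100)
     = 684.31 ÷ 1.131 = 605.0486

605.05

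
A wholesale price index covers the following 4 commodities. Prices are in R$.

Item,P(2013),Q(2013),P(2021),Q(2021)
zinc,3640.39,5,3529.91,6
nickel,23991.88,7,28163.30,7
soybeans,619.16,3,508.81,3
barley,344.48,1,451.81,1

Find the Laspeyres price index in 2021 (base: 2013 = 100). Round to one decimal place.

Laspeyres price index uses base-period quantities as weights.
ΣP(2021)·Q(2013) = 3529.91×5 + 28163.30×7 + 508.81×3 + 451.81×1 = 17649.55 + 197143.1 + 1526.43 + 451.81 = 216770.89
ΣP(2013)·Q(2013) = 3640.39×5 + 23991.88×7 + 619.16×3 + 344.48×1 = 18201.95 + 167943.16 + 1857.48 + 344.48 = 188347.07
Index = 216770.89 / 188347.07 × 100 = 115.0912

115.1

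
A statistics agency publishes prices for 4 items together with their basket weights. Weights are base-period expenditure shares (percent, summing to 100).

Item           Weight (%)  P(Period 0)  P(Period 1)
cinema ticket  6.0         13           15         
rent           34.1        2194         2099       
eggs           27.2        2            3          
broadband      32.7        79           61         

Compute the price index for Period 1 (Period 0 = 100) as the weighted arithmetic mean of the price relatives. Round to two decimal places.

105.60

cinema ticket: 6.0 × (15/13) = 6.0 × 1.153846 = 6.9231
rent: 34.1 × (2099/2194) = 34.1 × 0.956700 = 32.6235
eggs: 27.2 × (3/2) = 27.2 × 1.500000 = 40.8000
broadband: 32.7 × (61/79) = 32.7 × 0.772152 = 25.2494
Index = Σ wᵢ·(p₁ᵢ/p₀ᵢ) = 6.9231 + 32.6235 + 40.8000 + 25.2494 = 105.5959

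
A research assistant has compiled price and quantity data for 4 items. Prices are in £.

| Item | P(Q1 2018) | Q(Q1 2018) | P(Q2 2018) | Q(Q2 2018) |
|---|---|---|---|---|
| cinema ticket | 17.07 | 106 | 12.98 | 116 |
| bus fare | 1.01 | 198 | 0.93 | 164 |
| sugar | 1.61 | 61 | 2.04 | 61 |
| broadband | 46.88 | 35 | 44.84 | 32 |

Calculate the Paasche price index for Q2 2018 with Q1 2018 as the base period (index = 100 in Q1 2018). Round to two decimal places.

Paasche price index uses current-period quantities as weights.
ΣP(Q2 2018)·Q(Q2 2018) = 12.98×116 + 0.93×164 + 2.04×61 + 44.84×32 = 1505.68 + 152.52 + 124.44 + 1434.88 = 3217.52
ΣP(Q1 2018)·Q(Q2 2018) = 17.07×116 + 1.01×164 + 1.61×61 + 46.88×32 = 1980.12 + 165.64 + 98.21 + 1500.16 = 3744.13
Index = 3217.52 / 3744.13 × 100 = 85.9351

85.94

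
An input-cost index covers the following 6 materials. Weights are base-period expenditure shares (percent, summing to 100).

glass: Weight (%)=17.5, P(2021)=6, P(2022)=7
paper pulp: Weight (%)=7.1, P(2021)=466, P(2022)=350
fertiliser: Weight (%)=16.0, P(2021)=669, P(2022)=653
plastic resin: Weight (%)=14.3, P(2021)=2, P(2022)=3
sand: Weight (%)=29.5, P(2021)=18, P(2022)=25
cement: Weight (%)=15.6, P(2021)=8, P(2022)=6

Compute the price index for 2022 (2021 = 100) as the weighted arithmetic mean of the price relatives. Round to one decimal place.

115.5

glass: 17.5 × (7/6) = 17.5 × 1.166667 = 20.4167
paper pulp: 7.1 × (350/466) = 7.1 × 0.751073 = 5.3326
fertiliser: 16.0 × (653/669) = 16.0 × 0.976084 = 15.6173
plastic resin: 14.3 × (3/2) = 14.3 × 1.500000 = 21.4500
sand: 29.5 × (25/18) = 29.5 × 1.388889 = 40.9722
cement: 15.6 × (6/8) = 15.6 × 0.750000 = 11.7000
Index = Σ wᵢ·(p₁ᵢ/p₀ᵢ) = 20.4167 + 5.3326 + 15.6173 + 21.4500 + 40.9722 + 11.7000 = 115.4888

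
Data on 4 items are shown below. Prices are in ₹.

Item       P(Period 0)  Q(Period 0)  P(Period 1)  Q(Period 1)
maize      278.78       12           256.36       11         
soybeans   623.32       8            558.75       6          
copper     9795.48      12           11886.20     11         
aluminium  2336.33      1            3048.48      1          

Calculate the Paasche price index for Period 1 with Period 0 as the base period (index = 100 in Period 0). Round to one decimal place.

Paasche price index uses current-period quantities as weights.
ΣP(Period 1)·Q(Period 1) = 256.36×11 + 558.75×6 + 11886.20×11 + 3048.48×1 = 2819.96 + 3352.5 + 130748.2 + 3048.48 = 139969.14
ΣP(Period 0)·Q(Period 1) = 278.78×11 + 623.32×6 + 9795.48×11 + 2336.33×1 = 3066.58 + 3739.92 + 107750.28 + 2336.33 = 116893.11
Index = 139969.14 / 116893.11 × 100 = 119.7411

119.7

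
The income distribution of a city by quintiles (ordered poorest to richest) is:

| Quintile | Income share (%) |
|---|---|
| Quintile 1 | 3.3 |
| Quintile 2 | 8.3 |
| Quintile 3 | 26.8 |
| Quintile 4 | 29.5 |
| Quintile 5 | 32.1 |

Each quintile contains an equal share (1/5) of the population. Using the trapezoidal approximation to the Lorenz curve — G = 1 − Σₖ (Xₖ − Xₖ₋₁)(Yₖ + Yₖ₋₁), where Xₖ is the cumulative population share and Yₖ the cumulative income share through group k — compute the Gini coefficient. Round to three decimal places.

0.315

Cumulative income shares Yₖ: 0.0330, 0.1160, 0.3840, 0.6790, 1.0000
Σ (Xₖ−Xₖ₋₁)(Yₖ+Yₖ₋₁) = (1/5)(0.0330+0.0000) + (1/5)(0.1160+0.0330) + (1/5)(0.3840+0.1160) + (1/5)(0.6790+0.3840) + (1/5)(1.0000+0.6790)
  = 0.0066 + 0.0298 + 0.1000 + 0.2126 + 0.3358 = 0.6848
G = 1 − 0.6848 = 0.3152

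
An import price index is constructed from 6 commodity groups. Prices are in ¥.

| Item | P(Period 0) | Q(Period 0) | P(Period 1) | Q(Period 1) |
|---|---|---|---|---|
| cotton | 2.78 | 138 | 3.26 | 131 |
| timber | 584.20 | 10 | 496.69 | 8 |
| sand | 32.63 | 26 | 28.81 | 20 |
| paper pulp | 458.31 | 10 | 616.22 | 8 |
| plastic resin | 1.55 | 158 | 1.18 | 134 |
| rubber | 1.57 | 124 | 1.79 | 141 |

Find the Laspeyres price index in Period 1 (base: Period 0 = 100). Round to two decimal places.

Laspeyres price index uses base-period quantities as weights.
ΣP(Period 1)·Q(Period 0) = 3.26×138 + 496.69×10 + 28.81×26 + 616.22×10 + 1.18×158 + 1.79×124 = 449.88 + 4966.9 + 749.06 + 6162.2 + 186.44 + 221.96 = 12736.44
ΣP(Period 0)·Q(Period 0) = 2.78×138 + 584.20×10 + 32.63×26 + 458.31×10 + 1.55×158 + 1.57×124 = 383.64 + 5842 + 848.38 + 4583.1 + 244.9 + 194.68 = 12096.7
Index = 12736.44 / 12096.7 × 100 = 105.2885

105.29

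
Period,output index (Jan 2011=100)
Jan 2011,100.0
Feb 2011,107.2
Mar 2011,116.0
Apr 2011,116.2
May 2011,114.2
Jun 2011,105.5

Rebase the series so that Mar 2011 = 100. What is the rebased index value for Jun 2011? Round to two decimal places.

Rebased(Jun 2011) = 105.5 / 116.0 × 100 = 90.9483

90.95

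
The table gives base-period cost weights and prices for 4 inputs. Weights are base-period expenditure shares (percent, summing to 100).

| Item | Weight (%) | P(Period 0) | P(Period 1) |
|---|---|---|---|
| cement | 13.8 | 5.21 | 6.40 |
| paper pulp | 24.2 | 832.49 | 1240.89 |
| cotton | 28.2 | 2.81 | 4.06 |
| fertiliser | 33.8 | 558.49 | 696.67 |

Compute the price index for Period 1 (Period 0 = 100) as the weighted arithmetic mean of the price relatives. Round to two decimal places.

cement: 13.8 × (6.40/5.21) = 13.8 × 1.228407 = 16.9520
paper pulp: 24.2 × (1240.89/832.49) = 24.2 × 1.490576 = 36.0720
cotton: 28.2 × (4.06/2.81) = 28.2 × 1.444840 = 40.7445
fertiliser: 33.8 × (696.67/558.49) = 33.8 × 1.247417 = 42.1627
Index = Σ wᵢ·(p₁ᵢ/p₀ᵢ) = 16.9520 + 36.0720 + 40.7445 + 42.1627 = 135.9311

135.93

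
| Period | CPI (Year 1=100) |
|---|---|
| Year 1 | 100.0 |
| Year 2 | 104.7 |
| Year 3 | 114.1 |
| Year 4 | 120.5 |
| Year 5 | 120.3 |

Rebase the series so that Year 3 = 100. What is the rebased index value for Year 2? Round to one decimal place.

Rebased(Year 2) = 104.7 / 114.1 × 100 = 91.7616

91.8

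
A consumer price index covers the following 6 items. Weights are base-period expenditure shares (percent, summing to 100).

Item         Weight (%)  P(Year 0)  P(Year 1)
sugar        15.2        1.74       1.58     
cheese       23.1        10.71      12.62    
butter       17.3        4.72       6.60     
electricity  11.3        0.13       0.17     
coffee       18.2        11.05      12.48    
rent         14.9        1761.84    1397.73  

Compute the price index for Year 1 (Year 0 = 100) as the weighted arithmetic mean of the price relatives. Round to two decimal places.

sugar: 15.2 × (1.58/1.74) = 15.2 × 0.908046 = 13.8023
cheese: 23.1 × (12.62/10.71) = 23.1 × 1.178338 = 27.2196
butter: 17.3 × (6.60/4.72) = 17.3 × 1.398305 = 24.1907
electricity: 11.3 × (0.17/0.13) = 11.3 × 1.307692 = 14.7769
coffee: 18.2 × (12.48/11.05) = 18.2 × 1.129412 = 20.5553
rent: 14.9 × (1397.73/1761.84) = 14.9 × 0.793335 = 11.8207
Index = Σ wᵢ·(p₁ᵢ/p₀ᵢ) = 13.8023 + 27.2196 + 24.1907 + 14.7769 + 20.5553 + 11.8207 = 112.3655

112.37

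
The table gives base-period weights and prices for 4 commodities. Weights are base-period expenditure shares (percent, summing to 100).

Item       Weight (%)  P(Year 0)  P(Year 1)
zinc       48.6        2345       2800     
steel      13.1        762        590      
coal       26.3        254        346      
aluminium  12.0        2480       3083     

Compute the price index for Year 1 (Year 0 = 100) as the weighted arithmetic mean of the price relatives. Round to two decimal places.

zinc: 48.6 × (2800/2345) = 48.6 × 1.194030 = 58.0299
steel: 13.1 × (590/762) = 13.1 × 0.774278 = 10.1430
coal: 26.3 × (346/254) = 26.3 × 1.362205 = 35.8260
aluminium: 12.0 × (3083/2480) = 12.0 × 1.243145 = 14.9177
Index = Σ wᵢ·(p₁ᵢ/p₀ᵢ) = 58.0299 + 10.1430 + 35.8260 + 14.9177 = 118.9166

118.92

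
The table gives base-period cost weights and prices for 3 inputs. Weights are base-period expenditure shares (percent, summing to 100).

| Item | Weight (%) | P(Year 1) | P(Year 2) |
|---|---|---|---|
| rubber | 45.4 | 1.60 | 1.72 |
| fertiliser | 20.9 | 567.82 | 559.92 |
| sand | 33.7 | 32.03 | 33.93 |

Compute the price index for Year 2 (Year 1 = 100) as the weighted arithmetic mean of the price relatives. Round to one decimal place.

rubber: 45.4 × (1.72/1.60) = 45.4 × 1.075000 = 48.8050
fertiliser: 20.9 × (559.92/567.82) = 20.9 × 0.986087 = 20.6092
sand: 33.7 × (33.93/32.03) = 33.7 × 1.059319 = 35.6991
Index = Σ wᵢ·(p₁ᵢ/p₀ᵢ) = 48.8050 + 20.6092 + 35.6991 = 105.1133

105.1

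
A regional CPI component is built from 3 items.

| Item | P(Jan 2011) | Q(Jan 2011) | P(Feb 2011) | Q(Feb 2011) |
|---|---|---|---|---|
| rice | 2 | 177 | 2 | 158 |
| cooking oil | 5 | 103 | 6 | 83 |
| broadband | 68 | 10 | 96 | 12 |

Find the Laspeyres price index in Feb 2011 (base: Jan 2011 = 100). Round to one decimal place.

Laspeyres price index uses base-period quantities as weights.
ΣP(Feb 2011)·Q(Jan 2011) = 2×177 + 6×103 + 96×10 = 354 + 618 + 960 = 1932
ΣP(Jan 2011)·Q(Jan 2011) = 2×177 + 5×103 + 68×10 = 354 + 515 + 680 = 1549
Index = 1932 / 1549 × 100 = 124.7256

124.7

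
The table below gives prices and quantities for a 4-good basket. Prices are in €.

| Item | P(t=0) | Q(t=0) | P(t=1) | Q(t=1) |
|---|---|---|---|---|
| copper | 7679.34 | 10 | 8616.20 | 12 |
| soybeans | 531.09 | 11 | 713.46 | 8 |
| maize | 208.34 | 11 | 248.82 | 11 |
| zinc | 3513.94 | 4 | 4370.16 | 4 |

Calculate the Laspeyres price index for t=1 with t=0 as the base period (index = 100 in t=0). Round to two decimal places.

115.40

Laspeyres price index uses base-period quantities as weights.
ΣP(t=1)·Q(t=0) = 8616.20×10 + 713.46×11 + 248.82×11 + 4370.16×4 = 86162 + 7848.06 + 2737.02 + 17480.64 = 114227.72
ΣP(t=0)·Q(t=0) = 7679.34×10 + 531.09×11 + 208.34×11 + 3513.94×4 = 76793.4 + 5841.99 + 2291.74 + 14055.76 = 98982.89
Index = 114227.72 / 98982.89 × 100 = 115.4015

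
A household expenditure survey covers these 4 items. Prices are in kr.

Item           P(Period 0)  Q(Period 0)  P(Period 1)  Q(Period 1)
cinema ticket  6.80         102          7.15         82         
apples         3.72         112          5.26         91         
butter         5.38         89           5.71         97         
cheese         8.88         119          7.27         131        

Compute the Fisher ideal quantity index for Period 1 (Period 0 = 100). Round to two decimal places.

Laspeyres component (base-period weights):
ΣP(Period 0)Q(Period 1) = 6.80×82 + 3.72×91 + 5.38×97 + 8.88×131 = 557.6 + 338.52 + 521.86 + 1163.28 = 2581.26
ΣP(Period 0)Q(Period 0) = 6.80×102 + 3.72×112 + 5.38×89 + 8.88×119 = 693.6 + 416.64 + 478.82 + 1056.72 = 2645.78
L = 2581.26 / 2645.78 × 100 = 97.5614
Paasche component (current-period weights):
ΣP(Period 1)Q(Period 1) = 7.15×82 + 5.26×91 + 5.71×97 + 7.27×131 = 586.3 + 478.66 + 553.87 + 952.37 = 2571.2
ΣP(Period 1)Q(Period 0) = 7.15×102 + 5.26×112 + 5.71×89 + 7.27×119 = 729.3 + 589.12 + 508.19 + 865.13 = 2691.74
P = 2571.2 / 2691.74 × 100 = 95.5219
Fisher = √(L × P) = √(97.5614 × 95.5219) = 96.5362

96.54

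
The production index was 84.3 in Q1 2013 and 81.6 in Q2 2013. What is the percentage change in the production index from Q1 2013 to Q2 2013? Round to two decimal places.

Change = (81.6 − 84.3) / 84.3 × 100
       = -2.7 / 84.3 × 100 = -3.2028%

-3.20%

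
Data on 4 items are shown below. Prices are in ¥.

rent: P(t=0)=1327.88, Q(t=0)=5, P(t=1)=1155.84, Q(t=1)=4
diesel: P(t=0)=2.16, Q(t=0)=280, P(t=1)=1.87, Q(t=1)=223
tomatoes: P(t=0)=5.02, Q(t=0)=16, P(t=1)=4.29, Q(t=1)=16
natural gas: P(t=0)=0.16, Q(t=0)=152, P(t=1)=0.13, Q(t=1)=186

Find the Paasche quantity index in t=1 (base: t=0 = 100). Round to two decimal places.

80.32

Paasche quantity index uses current-period prices as weights.
ΣP(t=1)·Q(t=1) = 1155.84×4 + 1.87×223 + 4.29×16 + 0.13×186 = 4623.36 + 417.01 + 68.64 + 24.18 = 5133.19
ΣP(t=1)·Q(t=0) = 1155.84×5 + 1.87×280 + 4.29×16 + 0.13×152 = 5779.2 + 523.6 + 68.64 + 19.76 = 6391.2
Index = 5133.19 / 6391.2 × 100 = 80.3165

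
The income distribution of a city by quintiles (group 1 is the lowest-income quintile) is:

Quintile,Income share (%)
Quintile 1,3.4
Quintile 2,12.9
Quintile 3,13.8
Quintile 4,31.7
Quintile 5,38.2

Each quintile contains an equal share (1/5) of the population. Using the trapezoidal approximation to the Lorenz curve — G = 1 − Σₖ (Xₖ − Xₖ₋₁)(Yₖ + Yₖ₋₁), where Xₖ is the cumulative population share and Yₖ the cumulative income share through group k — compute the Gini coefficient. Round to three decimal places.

0.354

Cumulative income shares Yₖ: 0.0340, 0.1630, 0.3010, 0.6180, 1.0000
Σ (Xₖ−Xₖ₋₁)(Yₖ+Yₖ₋₁) = (1/5)(0.0340+0.0000) + (1/5)(0.1630+0.0340) + (1/5)(0.3010+0.1630) + (1/5)(0.6180+0.3010) + (1/5)(1.0000+0.6180)
  = 0.0068 + 0.0394 + 0.0928 + 0.1838 + 0.3236 = 0.6464
G = 1 − 0.6464 = 0.3536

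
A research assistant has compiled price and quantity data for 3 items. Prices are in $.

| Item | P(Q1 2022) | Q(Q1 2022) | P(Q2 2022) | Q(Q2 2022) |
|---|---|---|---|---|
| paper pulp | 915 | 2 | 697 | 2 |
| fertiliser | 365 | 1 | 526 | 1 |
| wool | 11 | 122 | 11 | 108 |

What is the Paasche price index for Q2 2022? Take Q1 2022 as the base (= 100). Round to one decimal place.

Paasche price index uses current-period quantities as weights.
ΣP(Q2 2022)·Q(Q2 2022) = 697×2 + 526×1 + 11×108 = 1394 + 526 + 1188 = 3108
ΣP(Q1 2022)·Q(Q2 2022) = 915×2 + 365×1 + 11×108 = 1830 + 365 + 1188 = 3383
Index = 3108 / 3383 × 100 = 91.8711

91.9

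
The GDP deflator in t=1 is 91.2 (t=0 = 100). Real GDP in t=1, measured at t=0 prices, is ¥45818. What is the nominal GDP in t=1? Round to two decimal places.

Nominal = Real × (Index/100) = 45818 × (91.2/100)
        = 45818 × 0.912 = 41786.0160

41786.02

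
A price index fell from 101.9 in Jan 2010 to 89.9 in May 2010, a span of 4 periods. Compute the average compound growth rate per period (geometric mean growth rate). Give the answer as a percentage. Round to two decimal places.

Growth factor = (89.9/101.9)^(1/4) = (0.882237)^(1/4) = 0.969162
Growth rate = 0.969162 − 1 = -0.030838 = -3.0838%

-3.08%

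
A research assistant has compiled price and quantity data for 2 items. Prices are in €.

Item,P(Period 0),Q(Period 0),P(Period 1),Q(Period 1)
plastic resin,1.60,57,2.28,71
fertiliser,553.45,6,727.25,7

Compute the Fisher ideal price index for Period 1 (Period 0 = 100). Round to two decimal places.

131.71

Laspeyres component (base-period weights):
ΣP(Period 1)Q(Period 0) = 2.28×57 + 727.25×6 = 129.96 + 4363.5 = 4493.46
ΣP(Period 0)Q(Period 0) = 1.60×57 + 553.45×6 = 91.2 + 3320.7 = 3411.9
L = 4493.46 / 3411.9 × 100 = 131.6996
Paasche component (current-period weights):
ΣP(Period 1)Q(Period 1) = 2.28×71 + 727.25×7 = 161.88 + 5090.75 = 5252.63
ΣP(Period 0)Q(Period 1) = 1.60×71 + 553.45×7 = 113.6 + 3874.15 = 3987.75
P = 5252.63 / 3987.75 × 100 = 131.7191
Fisher = √(L × P) = √(131.6996 × 131.7191) = 131.7094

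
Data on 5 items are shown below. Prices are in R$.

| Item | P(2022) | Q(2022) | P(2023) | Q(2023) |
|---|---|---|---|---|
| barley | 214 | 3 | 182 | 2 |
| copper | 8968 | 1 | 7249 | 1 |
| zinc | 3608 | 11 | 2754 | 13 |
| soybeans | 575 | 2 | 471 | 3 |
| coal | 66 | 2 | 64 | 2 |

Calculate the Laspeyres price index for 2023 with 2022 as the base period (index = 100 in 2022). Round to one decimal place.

Laspeyres price index uses base-period quantities as weights.
ΣP(2023)·Q(2022) = 182×3 + 7249×1 + 2754×11 + 471×2 + 64×2 = 546 + 7249 + 30294 + 942 + 128 = 39159
ΣP(2022)·Q(2022) = 214×3 + 8968×1 + 3608×11 + 575×2 + 66×2 = 642 + 8968 + 39688 + 1150 + 132 = 50580
Index = 39159 / 50580 × 100 = 77.4199

77.4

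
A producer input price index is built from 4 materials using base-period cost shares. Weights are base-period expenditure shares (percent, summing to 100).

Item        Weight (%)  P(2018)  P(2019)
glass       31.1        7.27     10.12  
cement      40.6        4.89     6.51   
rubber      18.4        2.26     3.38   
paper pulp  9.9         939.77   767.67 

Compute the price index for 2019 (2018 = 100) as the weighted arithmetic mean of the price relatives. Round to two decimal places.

glass: 31.1 × (10.12/7.27) = 31.1 × 1.392022 = 43.2919
cement: 40.6 × (6.51/4.89) = 40.6 × 1.331288 = 54.0503
rubber: 18.4 × (3.38/2.26) = 18.4 × 1.495575 = 27.5186
paper pulp: 9.9 × (767.67/939.77) = 9.9 × 0.816870 = 8.0870
Index = Σ wᵢ·(p₁ᵢ/p₀ᵢ) = 43.2919 + 54.0503 + 27.5186 + 8.0870 = 132.9478

132.95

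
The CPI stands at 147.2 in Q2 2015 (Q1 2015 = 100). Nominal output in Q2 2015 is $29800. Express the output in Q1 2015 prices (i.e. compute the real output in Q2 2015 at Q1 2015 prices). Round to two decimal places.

20244.57

Real = Nominal ÷ (Index/100) = 29800 ÷ (147.2/100)
     = 29800 ÷ 1.472 = 20244.5652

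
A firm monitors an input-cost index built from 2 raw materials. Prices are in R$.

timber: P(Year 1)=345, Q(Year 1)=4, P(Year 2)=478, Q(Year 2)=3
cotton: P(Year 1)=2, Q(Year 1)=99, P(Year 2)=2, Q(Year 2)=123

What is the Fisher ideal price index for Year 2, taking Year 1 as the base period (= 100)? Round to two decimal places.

132.42

Laspeyres component (base-period weights):
ΣP(Year 2)Q(Year 1) = 478×4 + 2×99 = 1912 + 198 = 2110
ΣP(Year 1)Q(Year 1) = 345×4 + 2×99 = 1380 + 198 = 1578
L = 2110 / 1578 × 100 = 133.7136
Paasche component (current-period weights):
ΣP(Year 2)Q(Year 2) = 478×3 + 2×123 = 1434 + 246 = 1680
ΣP(Year 1)Q(Year 2) = 345×3 + 2×123 = 1035 + 246 = 1281
P = 1680 / 1281 × 100 = 131.1475
Fisher = √(L × P) = √(133.7136 × 131.1475) = 132.4243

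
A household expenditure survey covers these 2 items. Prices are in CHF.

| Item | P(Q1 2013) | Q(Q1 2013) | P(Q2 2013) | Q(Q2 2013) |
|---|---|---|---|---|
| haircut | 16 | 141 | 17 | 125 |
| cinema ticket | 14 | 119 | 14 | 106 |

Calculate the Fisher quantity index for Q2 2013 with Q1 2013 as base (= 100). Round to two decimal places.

88.83

Laspeyres component (base-period weights):
ΣP(Q1 2013)Q(Q2 2013) = 16×125 + 14×106 = 2000 + 1484 = 3484
ΣP(Q1 2013)Q(Q1 2013) = 16×141 + 14×119 = 2256 + 1666 = 3922
L = 3484 / 3922 × 100 = 88.8322
Paasche component (current-period weights):
ΣP(Q2 2013)Q(Q2 2013) = 17×125 + 14×106 = 2125 + 1484 = 3609
ΣP(Q2 2013)Q(Q1 2013) = 17×141 + 14×119 = 2397 + 1666 = 4063
P = 3609 / 4063 × 100 = 88.8260
Fisher = √(L × P) = √(88.8322 × 88.8260) = 88.8291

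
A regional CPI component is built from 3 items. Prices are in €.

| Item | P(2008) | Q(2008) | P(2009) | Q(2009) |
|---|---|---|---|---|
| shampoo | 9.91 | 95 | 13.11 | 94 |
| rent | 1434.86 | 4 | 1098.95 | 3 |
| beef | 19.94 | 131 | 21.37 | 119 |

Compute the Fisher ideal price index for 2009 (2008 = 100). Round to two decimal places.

Laspeyres component (base-period weights):
ΣP(2009)Q(2008) = 13.11×95 + 1098.95×4 + 21.37×131 = 1245.45 + 4395.8 + 2799.47 = 8440.72
ΣP(2008)Q(2008) = 9.91×95 + 1434.86×4 + 19.94×131 = 941.45 + 5739.44 + 2612.14 = 9293.03
L = 8440.72 / 9293.03 × 100 = 90.8285
Paasche component (current-period weights):
ΣP(2009)Q(2009) = 13.11×94 + 1098.95×3 + 21.37×119 = 1232.34 + 3296.85 + 2543.03 = 7072.22
ΣP(2008)Q(2009) = 9.91×94 + 1434.86×3 + 19.94×119 = 931.54 + 4304.58 + 2372.86 = 7608.98
P = 7072.22 / 7608.98 × 100 = 92.9457
Fisher = √(L × P) = √(90.8285 × 92.9457) = 91.8810

91.88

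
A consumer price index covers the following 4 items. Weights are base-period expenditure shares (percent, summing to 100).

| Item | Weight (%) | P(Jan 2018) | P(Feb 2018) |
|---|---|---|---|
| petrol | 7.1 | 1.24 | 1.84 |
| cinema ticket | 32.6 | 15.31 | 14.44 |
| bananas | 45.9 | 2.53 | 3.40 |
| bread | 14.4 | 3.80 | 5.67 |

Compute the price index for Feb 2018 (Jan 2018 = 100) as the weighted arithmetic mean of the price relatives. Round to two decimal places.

petrol: 7.1 × (1.84/1.24) = 7.1 × 1.483871 = 10.5355
cinema ticket: 32.6 × (14.44/15.31) = 32.6 × 0.943174 = 30.7475
bananas: 45.9 × (3.40/2.53) = 45.9 × 1.343874 = 61.6838
bread: 14.4 × (5.67/3.80) = 14.4 × 1.492105 = 21.4863
Index = Σ wᵢ·(p₁ᵢ/p₀ᵢ) = 10.5355 + 30.7475 + 61.6838 + 21.4863 = 124.4531

124.45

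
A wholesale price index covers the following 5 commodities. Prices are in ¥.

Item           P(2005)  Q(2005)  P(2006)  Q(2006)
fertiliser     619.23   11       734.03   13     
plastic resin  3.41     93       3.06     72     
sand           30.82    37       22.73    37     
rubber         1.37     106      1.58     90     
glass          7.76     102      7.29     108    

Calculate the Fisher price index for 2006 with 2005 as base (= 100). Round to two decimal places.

110.38

Laspeyres component (base-period weights):
ΣP(2006)Q(2005) = 734.03×11 + 3.06×93 + 22.73×37 + 1.58×106 + 7.29×102 = 8074.33 + 284.58 + 841.01 + 167.48 + 743.58 = 10110.98
ΣP(2005)Q(2005) = 619.23×11 + 3.41×93 + 30.82×37 + 1.37×106 + 7.76×102 = 6811.53 + 317.13 + 1140.34 + 145.22 + 791.52 = 9205.74
L = 10110.98 / 9205.74 × 100 = 109.8334
Paasche component (current-period weights):
ΣP(2006)Q(2006) = 734.03×13 + 3.06×72 + 22.73×37 + 1.58×90 + 7.29×108 = 9542.39 + 220.32 + 841.01 + 142.2 + 787.32 = 11533.24
ΣP(2005)Q(2006) = 619.23×13 + 3.41×72 + 30.82×37 + 1.37×90 + 7.76×108 = 8049.99 + 245.52 + 1140.34 + 123.3 + 838.08 = 10397.23
P = 11533.24 / 10397.23 × 100 = 110.9261
Fisher = √(L × P) = √(109.8334 × 110.9261) = 110.3784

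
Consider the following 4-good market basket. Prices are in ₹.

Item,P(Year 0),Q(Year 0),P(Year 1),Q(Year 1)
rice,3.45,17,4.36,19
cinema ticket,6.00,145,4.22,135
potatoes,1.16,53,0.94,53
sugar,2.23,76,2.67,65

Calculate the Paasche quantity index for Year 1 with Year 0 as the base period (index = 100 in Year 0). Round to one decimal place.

Paasche quantity index uses current-period prices as weights.
ΣP(Year 1)·Q(Year 1) = 4.36×19 + 4.22×135 + 0.94×53 + 2.67×65 = 82.84 + 569.7 + 49.82 + 173.55 = 875.91
ΣP(Year 1)·Q(Year 0) = 4.36×17 + 4.22×145 + 0.94×53 + 2.67×76 = 74.12 + 611.9 + 49.82 + 202.92 = 938.76
Index = 875.91 / 938.76 × 100 = 93.3050

93.3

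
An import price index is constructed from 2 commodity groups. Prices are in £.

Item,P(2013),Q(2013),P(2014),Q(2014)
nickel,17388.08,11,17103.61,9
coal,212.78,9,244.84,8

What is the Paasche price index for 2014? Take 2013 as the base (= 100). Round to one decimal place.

Paasche price index uses current-period quantities as weights.
ΣP(2014)·Q(2014) = 17103.61×9 + 244.84×8 = 153932.49 + 1958.72 = 155891.21
ΣP(2013)·Q(2014) = 17388.08×9 + 212.78×8 = 156492.72 + 1702.24 = 158194.96
Index = 155891.21 / 158194.96 × 100 = 98.5437

98.5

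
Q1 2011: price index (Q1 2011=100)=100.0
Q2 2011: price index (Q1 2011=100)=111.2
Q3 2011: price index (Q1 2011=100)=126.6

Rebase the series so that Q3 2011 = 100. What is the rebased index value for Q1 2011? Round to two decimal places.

78.99

Rebased(Q1 2011) = 100.0 / 126.6 × 100 = 78.9889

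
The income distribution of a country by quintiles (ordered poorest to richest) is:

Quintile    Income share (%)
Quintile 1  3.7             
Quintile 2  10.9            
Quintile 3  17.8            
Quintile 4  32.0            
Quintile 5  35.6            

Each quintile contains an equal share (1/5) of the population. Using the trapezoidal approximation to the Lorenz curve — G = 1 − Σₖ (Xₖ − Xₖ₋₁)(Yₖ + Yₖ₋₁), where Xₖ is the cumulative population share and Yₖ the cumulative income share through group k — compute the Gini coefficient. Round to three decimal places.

0.340

Cumulative income shares Yₖ: 0.0370, 0.1460, 0.3240, 0.6440, 1.0000
Σ (Xₖ−Xₖ₋₁)(Yₖ+Yₖ₋₁) = (1/5)(0.0370+0.0000) + (1/5)(0.1460+0.0370) + (1/5)(0.3240+0.1460) + (1/5)(0.6440+0.3240) + (1/5)(1.0000+0.6440)
  = 0.0074 + 0.0366 + 0.0940 + 0.1936 + 0.3288 = 0.6604
G = 1 − 0.6604 = 0.3396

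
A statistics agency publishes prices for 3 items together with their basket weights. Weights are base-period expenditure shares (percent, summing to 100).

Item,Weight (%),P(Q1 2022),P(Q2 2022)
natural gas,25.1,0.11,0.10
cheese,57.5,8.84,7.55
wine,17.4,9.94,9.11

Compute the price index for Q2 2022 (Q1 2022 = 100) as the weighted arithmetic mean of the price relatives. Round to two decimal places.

natural gas: 25.1 × (0.10/0.11) = 25.1 × 0.909091 = 22.8182
cheese: 57.5 × (7.55/8.84) = 57.5 × 0.854072 = 49.1092
wine: 17.4 × (9.11/9.94) = 17.4 × 0.916499 = 15.9471
Index = Σ wᵢ·(p₁ᵢ/p₀ᵢ) = 22.8182 + 49.1092 + 15.9471 = 87.8744

87.87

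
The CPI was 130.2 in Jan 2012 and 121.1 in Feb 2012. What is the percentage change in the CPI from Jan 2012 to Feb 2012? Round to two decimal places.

-6.99%

Change = (121.1 − 130.2) / 130.2 × 100
       = -9.1 / 130.2 × 100 = -6.9892%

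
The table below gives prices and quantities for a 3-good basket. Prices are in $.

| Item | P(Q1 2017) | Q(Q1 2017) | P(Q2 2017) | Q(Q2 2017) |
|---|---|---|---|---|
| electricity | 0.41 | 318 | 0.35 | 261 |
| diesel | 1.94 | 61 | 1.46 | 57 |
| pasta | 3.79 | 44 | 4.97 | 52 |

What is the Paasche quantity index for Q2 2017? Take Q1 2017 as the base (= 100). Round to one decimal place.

103.3

Paasche quantity index uses current-period prices as weights.
ΣP(Q2 2017)·Q(Q2 2017) = 0.35×261 + 1.46×57 + 4.97×52 = 91.35 + 83.22 + 258.44 = 433.01
ΣP(Q2 2017)·Q(Q1 2017) = 0.35×318 + 1.46×61 + 4.97×44 = 111.3 + 89.06 + 218.68 = 419.04
Index = 433.01 / 419.04 × 100 = 103.3338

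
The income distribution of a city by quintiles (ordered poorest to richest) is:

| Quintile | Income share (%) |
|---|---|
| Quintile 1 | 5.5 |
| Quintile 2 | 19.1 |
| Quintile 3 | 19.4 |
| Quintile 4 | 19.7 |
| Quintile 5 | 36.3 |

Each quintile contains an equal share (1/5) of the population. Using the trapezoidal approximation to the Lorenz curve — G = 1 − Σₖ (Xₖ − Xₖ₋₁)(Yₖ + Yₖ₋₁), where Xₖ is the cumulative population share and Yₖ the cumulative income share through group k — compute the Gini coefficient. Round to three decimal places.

0.249

Cumulative income shares Yₖ: 0.0550, 0.2460, 0.4400, 0.6370, 1.0000
Σ (Xₖ−Xₖ₋₁)(Yₖ+Yₖ₋₁) = (1/5)(0.0550+0.0000) + (1/5)(0.2460+0.0550) + (1/5)(0.4400+0.2460) + (1/5)(0.6370+0.4400) + (1/5)(1.0000+0.6370)
  = 0.0110 + 0.0602 + 0.1372 + 0.2154 + 0.3274 = 0.7512
G = 1 − 0.7512 = 0.2488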